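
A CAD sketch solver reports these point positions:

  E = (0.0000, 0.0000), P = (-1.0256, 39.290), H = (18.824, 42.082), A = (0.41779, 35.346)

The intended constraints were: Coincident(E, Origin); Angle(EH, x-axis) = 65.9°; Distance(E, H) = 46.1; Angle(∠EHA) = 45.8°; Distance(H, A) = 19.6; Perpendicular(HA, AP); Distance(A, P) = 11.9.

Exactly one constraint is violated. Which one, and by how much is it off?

Distance(A, P) = 11.9 — off by 7.70.

E = (0.00, 0.00) ✓; EH at 65.90° ✓; |EH| = 46.10 ✓; ∠EHA = 45.80° ✓; |HA| = 19.60 ✓; ∠(HA, AP) = 90.00° ✓; |AP| = 4.200 ✗.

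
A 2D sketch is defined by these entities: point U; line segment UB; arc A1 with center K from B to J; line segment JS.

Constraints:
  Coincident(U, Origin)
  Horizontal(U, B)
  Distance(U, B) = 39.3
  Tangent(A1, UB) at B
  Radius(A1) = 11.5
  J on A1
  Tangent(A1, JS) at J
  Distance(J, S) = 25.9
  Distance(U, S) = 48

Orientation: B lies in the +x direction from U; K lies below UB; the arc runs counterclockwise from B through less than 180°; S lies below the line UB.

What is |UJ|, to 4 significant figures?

30.36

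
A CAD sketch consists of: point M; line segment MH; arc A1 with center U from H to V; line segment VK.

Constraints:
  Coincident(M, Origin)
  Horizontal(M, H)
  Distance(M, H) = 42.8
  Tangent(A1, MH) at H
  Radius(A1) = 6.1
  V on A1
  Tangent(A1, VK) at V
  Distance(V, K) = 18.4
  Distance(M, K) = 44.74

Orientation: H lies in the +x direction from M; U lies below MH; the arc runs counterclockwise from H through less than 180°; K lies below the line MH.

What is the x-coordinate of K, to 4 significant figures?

37.31

Checks: |UV| = 6.100 ✓; ∠(UV, VK) = 90.00° ✓; |VK| = 18.40 ✓; |MK| = 44.74 ✓.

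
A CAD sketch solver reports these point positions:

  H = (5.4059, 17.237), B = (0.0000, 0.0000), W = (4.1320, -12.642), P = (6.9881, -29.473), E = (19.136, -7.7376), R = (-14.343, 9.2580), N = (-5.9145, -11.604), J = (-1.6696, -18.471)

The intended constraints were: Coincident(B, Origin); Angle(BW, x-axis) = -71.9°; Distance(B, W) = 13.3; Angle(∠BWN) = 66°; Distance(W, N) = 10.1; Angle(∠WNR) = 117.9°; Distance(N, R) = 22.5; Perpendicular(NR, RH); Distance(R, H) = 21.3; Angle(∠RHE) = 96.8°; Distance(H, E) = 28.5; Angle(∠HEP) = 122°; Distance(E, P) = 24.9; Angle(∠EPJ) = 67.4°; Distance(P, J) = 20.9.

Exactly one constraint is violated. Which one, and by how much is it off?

Distance(P, J) = 20.9 — off by 6.90.

B = (0.00, 0.00) ✓; BW at -71.90° ✓; |BW| = 13.30 ✓; ∠BWN = 66.00° ✓; |WN| = 10.10 ✓; ∠WNR = 117.9° ✓; |NR| = 22.50 ✓; ∠(NR, RH) = 90.00° ✓; |RH| = 21.30 ✓; ∠RHE = 96.80° ✓; |HE| = 28.50 ✓; ∠HEP = 122.0° ✓; |EP| = 24.90 ✓; ∠EPJ = 67.40° ✓; |PJ| = 14.00 ✗.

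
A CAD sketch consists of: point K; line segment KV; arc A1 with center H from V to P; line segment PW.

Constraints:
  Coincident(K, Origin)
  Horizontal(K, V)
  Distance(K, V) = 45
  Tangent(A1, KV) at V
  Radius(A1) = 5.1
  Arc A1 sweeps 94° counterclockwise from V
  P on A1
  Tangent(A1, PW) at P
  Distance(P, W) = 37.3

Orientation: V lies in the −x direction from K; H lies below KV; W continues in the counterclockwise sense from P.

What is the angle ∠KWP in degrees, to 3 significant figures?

52.1°

On A1, V sits at bearing 90° from H; a 94° counterclockwise sweep puts P at bearing 184°, so P = H + 5.1·(cos 184°, sin 184°) = (-50.1, -5.46). Tangency of A1 to PW means the radius HP is perpendicular to PW, so PW runs along (−sin 184°, cos 184°); with |PW| = 37.3, W = (-47.5, -42.7). Then cos ∠KWP = WK·WP / (|WK||WP|), giving 52.1°.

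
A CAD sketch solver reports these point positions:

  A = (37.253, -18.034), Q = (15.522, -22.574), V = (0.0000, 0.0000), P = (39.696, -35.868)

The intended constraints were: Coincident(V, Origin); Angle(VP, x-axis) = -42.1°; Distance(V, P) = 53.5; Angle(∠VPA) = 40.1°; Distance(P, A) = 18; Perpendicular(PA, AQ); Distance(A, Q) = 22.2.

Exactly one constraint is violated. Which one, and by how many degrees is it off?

Perpendicular(PA, AQ) — off by 4.00°.

V = (0.00, 0.00) ✓; VP at -42.10° ✓; |VP| = 53.50 ✓; ∠VPA = 40.10° ✓; |PA| = 18.00 ✓; ∠(PA, AQ) = 94.00° ✗; |AQ| = 22.20 ✓.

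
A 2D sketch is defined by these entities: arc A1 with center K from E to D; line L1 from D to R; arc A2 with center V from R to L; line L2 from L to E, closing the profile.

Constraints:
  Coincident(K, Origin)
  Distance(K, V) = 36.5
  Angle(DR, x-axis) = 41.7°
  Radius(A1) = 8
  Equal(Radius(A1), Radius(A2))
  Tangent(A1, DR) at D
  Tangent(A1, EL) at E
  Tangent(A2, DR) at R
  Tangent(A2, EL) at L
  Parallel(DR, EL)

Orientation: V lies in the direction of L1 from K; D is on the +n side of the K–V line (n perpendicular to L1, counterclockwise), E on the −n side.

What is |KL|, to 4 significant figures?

37.37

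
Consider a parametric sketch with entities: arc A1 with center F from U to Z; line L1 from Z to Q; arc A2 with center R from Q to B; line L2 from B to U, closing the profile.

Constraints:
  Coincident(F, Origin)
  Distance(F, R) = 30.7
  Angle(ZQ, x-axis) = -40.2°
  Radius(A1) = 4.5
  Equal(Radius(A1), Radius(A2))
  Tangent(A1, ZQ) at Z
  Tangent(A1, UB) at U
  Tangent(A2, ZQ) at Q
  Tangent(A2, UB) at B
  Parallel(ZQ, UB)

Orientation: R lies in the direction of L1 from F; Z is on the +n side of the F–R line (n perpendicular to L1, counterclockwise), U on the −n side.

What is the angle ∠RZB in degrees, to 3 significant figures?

8.00°

Tangency of A1 to both parallel lines with radius 4.5 puts Z and U at F ± 4.5·n: Z = (2.90, 3.44), U = (-2.90, -3.44). Equal radii place Q and B the same way about R: Q = R + 4.5·n = (26.4, -16.4), B = R − 4.5·n = (20.5, -23.3). Then cos ∠RZB = ZR·ZB / (|ZR||ZB|), giving 8.00°.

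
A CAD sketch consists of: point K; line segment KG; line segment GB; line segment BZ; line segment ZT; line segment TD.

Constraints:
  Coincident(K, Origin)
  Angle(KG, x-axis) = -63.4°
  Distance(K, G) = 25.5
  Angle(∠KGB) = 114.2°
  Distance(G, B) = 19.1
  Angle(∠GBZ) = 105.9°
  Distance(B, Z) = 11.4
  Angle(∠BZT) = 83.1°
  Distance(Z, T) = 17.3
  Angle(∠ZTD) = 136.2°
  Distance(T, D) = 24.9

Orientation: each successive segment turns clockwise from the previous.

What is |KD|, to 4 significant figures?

24.29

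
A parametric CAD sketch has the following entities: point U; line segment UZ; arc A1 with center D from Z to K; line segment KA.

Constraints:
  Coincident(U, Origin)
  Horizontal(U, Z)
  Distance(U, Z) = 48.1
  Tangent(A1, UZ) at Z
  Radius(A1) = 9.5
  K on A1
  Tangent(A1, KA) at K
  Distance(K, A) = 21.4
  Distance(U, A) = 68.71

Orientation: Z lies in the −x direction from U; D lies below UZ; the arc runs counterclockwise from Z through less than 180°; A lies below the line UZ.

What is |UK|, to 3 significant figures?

57.7

U is at the origin; UZ is horizontal with |UZ| = 48.1 and Z on the −x side, so Z = (-48.1, 0.00). The tangent condition forces DZ to be normal to UZ, so D = Z + (0, -9.5) = (-48.1, -9.50). Since DK ⟂ KA (tangency), |DA| = √(9.5² + 21.4²) = 23.4 regardless of where K sits on A1. So A lies on both circle(U, 68.71) and circle(D, 23.4); the below-UZ intersection is A = (-62.9, -27.6). K is the foot of the tangent from A: K = (-57.3, -7.00).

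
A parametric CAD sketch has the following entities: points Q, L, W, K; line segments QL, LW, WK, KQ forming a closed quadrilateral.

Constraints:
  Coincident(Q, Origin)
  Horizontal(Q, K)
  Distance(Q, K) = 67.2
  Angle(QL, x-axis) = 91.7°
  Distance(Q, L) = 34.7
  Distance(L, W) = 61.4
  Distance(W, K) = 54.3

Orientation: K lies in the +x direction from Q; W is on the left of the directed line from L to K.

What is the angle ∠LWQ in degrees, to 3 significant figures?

25.2°

Checks: |LW| = 61.40 ✓; |WK| = 54.30 ✓.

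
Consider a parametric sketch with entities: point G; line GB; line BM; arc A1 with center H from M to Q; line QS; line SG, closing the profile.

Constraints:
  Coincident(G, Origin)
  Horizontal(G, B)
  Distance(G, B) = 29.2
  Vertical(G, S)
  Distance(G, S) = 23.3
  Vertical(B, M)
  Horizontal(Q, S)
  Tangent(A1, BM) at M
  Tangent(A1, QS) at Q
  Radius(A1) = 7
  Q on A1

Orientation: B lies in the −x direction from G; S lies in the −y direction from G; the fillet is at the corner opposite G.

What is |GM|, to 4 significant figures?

33.44

G is at the origin; G and B share the same y with |GB| = 29.2 and B on the −x side, so B = (-29.20, 0.000). GS is vertical with |GS| = 23.3 and S on the −y side, so S = (0.000, -23.30). The virtual corner opposite G is at (-29.20, -23.30). Tangency of A1 to BM means the radius HM is perpendicular to BM and A1 meets QS tangentially, so HQ is at right angles to QS, with radius 7.0, so the center H sits 7.0 in from both sides at H = (-22.20, -16.30). That places the tangent points at M = (-29.20, -16.30) on BM and Q = (-22.20, -23.30) on QS. Then |GM| = |M − G| = 33.44.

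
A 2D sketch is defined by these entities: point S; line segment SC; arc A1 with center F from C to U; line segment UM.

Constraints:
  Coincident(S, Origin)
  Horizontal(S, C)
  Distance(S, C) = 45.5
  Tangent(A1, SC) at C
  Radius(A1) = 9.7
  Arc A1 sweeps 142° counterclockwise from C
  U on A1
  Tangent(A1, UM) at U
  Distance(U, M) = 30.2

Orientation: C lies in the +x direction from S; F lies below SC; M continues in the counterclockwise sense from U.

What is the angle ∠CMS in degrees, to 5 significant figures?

34.042°

S is at the origin; S and C share the same y with |SC| = 45.5 and C on the +x side, so C = (45.500, 0.0000). Since A1 is tangent to SC there, FC ⟂ SC, so F = C + (0, -9.7) = (45.500, -9.7000). On A1, C sits at bearing 90° from F; a 142° counterclockwise sweep puts U at bearing 232°, so U = F + 9.7·(cos 232°, sin 232°) = (39.528, -17.344). Tangency of A1 to UM means the radius FU is perpendicular to UM, so UM runs along (−sin 232°, cos 232°); with |UM| = 30.2, M = (63.326, -35.937). Then cos ∠CMS = MC·MS / (|MC||MS|), giving 34.042°.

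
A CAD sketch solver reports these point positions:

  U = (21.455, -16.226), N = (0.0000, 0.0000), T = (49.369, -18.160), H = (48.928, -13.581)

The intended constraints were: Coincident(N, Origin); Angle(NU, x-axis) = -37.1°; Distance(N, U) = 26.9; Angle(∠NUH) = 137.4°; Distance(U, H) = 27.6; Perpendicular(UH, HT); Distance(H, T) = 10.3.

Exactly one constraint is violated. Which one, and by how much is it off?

Distance(H, T) = 10.3 — off by 5.70.

N = (0.00, 0.00) ✓; NU at -37.10° ✓; |NU| = 26.90 ✓; ∠NUH = 137.4° ✓; |UH| = 27.60 ✓; ∠(UH, HT) = 90.00° ✓; |HT| = 4.600 ✗.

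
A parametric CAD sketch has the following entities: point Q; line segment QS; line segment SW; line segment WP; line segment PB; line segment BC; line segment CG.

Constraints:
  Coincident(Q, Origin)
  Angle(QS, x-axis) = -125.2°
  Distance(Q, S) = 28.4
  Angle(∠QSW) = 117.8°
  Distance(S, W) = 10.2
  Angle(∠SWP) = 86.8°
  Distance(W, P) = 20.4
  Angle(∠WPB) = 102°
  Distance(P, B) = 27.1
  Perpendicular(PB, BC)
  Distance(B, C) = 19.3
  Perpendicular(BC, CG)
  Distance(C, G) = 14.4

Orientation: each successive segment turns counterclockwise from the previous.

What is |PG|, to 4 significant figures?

23.10

Q is at the origin; QS runs at -125.2° with length 28.4, so S = (-16.37, -23.21). ∠QSW = 117.8° gives SW at -63.00° from the x-axis; with |SW| = 10.2, W = (-11.74, -32.30). ∠SWP = 86.8° gives WP at 30.20° from the x-axis; with |WP| = 20.4, P = (5.891, -22.03). ∠WPB = 102.0° gives PB at 108.2° from the x-axis; with |PB| = 27.1, B = (-2.573, 3.711). The perpendicularity gives BC at right angles to PB, so BC runs at -161.8°; with |BC| = 19.3, C = (-20.91, -2.317). The perpendicularity gives CG at right angles to BC, so CG runs at -71.80°; with |CG| = 14.4, G = (-16.41, -16.00). Then |PG| = |G − P| = 23.10.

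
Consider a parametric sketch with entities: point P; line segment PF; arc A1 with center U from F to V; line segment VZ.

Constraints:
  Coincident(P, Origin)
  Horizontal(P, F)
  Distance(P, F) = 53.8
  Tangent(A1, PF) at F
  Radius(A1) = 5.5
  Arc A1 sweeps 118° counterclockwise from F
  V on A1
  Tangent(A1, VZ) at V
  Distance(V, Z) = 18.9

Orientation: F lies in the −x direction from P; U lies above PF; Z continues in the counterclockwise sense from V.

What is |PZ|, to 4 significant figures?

62.90

On A1, F sits at bearing -90° from U; a 118° counterclockwise sweep puts V at bearing 28°, so V = U + 5.5·(cos 28°, sin 28°) = (-48.94, 8.082). Since A1 is tangent to VZ there, UV ⟂ VZ, so VZ runs along (−sin 28°, cos 28°); with |VZ| = 18.9, Z = (-57.82, 24.77). Then |PZ| = |Z − P| = 62.90.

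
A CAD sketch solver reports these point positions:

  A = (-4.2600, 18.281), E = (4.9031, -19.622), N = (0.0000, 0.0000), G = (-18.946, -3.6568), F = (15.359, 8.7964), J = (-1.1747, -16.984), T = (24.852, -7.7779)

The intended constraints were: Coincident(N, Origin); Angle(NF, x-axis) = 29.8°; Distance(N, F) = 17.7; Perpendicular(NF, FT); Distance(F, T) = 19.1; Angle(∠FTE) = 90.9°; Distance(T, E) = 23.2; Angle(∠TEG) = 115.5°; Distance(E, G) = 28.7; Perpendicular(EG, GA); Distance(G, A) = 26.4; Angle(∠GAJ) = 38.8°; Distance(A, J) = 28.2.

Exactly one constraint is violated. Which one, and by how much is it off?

Distance(A, J) = 28.2 — off by 7.20.

N = (0.00, 0.00) ✓; NF at 29.80° ✓; |NF| = 17.70 ✓; ∠(NF, FT) = 90.00° ✓; |FT| = 19.10 ✓; ∠FTE = 90.90° ✓; |TE| = 23.20 ✓; ∠TEG = 115.5° ✓; |EG| = 28.70 ✓; ∠(EG, GA) = 90.00° ✓; |GA| = 26.40 ✓; ∠GAJ = 38.80° ✓; |AJ| = 35.40 ✗.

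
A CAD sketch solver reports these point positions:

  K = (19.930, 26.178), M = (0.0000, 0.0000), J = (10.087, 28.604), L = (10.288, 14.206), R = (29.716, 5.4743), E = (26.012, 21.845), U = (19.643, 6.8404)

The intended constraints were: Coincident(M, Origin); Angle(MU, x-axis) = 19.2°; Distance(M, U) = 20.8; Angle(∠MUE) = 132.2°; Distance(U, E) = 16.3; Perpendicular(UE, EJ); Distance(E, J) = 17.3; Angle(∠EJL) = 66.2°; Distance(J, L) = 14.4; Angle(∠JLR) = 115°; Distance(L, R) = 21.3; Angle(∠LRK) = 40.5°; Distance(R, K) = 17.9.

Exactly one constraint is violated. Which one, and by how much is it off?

Distance(R, K) = 17.9 — off by 5.00.

M = (0.00, 0.00) ✓; MU at 19.20° ✓; |MU| = 20.80 ✓; ∠MUE = 132.2° ✓; |UE| = 16.30 ✓; ∠(UE, EJ) = 90.00° ✓; |EJ| = 17.30 ✓; ∠EJL = 66.20° ✓; |JL| = 14.40 ✓; ∠JLR = 115.0° ✓; |LR| = 21.30 ✓; ∠LRK = 40.50° ✓; |RK| = 22.90 ✗.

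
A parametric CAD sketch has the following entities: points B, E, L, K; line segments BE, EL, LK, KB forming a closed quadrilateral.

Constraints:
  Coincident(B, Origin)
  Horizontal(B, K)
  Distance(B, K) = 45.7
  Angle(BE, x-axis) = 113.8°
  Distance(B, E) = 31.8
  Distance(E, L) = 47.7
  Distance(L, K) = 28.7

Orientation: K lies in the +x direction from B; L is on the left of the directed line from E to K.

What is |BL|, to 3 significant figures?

43.8

Checks: |EL| = 47.70 ✓; |LK| = 28.70 ✓.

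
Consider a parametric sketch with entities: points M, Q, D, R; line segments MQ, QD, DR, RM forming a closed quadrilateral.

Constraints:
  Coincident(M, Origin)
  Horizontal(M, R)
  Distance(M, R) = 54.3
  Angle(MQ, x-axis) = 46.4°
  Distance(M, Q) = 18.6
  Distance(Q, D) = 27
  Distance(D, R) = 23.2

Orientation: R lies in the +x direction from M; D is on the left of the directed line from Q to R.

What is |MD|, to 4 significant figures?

43.32

Checks: |MR| = 54.30 ✓; |MQ| = 18.60 ✓; |QD| = 27.00 ✓; |DR| = 23.20 ✓.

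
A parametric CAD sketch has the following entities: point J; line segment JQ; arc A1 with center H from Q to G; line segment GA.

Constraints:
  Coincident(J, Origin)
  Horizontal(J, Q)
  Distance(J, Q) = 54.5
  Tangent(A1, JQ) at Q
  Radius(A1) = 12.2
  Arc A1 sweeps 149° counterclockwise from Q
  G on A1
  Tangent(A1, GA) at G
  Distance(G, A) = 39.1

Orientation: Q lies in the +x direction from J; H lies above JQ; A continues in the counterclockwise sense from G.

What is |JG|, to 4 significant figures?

64.87

Tangency of A1 to JQ means the radius HQ is perpendicular to JQ, so H = Q + (0, 12.2) = (54.50, 12.20). On A1, Q sits at bearing -90° from H; a 149° counterclockwise sweep puts G at bearing 59°, so G = H + 12.2·(cos 59°, sin 59°) = (60.78, 22.66). Then |JG| = |G − J| = 64.87.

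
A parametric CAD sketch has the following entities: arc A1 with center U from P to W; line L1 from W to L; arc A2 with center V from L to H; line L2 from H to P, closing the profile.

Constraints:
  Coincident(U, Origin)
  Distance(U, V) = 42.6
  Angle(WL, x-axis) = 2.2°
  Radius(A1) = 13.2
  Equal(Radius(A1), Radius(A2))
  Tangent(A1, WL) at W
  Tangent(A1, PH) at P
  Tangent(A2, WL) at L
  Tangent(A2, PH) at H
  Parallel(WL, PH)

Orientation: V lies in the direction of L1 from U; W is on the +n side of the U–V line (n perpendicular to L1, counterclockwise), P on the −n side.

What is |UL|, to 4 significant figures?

44.60

The slot axis is L1's direction at 2.2°, so u = (cos 2.2°, sin 2.2°) = (0.9993, 0.03839) and n = (−sin 2.2°, cos 2.2°) = (-0.03839, 0.9993). U is at the origin and V lies 42.6 along u from U, so V = 42.6·u = (42.57, 1.635). Tangency of A1 to both parallel lines with radius 13.2 puts W and P at U ± 13.2·n: W = (-0.5067, 13.19), P = (0.5067, -13.19). Equal radii place L and H the same way about V: L = V + 13.2·n = (42.06, 14.83), H = V − 13.2·n = (43.08, -11.55). Then |UL| = |L − U| = 44.60.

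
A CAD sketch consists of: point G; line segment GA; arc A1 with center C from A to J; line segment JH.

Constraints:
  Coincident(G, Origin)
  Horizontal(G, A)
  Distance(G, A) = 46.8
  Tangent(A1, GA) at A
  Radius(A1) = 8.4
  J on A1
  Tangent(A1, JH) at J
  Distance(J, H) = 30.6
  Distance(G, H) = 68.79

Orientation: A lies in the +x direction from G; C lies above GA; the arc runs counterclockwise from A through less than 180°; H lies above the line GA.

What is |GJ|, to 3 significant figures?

55.7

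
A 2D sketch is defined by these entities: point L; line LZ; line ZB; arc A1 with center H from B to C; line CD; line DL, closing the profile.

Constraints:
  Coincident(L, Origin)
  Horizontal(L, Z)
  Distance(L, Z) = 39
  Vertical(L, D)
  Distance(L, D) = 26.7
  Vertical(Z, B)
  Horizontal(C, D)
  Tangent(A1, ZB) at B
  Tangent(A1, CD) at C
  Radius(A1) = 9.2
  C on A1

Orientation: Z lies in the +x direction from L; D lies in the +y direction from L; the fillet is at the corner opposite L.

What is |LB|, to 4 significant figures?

42.75

The virtual corner opposite L is at (39.00, 26.70). The tangent condition forces HB to be normal to ZB and since A1 is tangent to CD there, HC ⟂ CD, with radius 9.2, so the center H sits 9.2 in from both sides at H = (29.80, 17.50). That places the tangent points at B = (39.00, 17.50) on ZB and C = (29.80, 26.70) on CD. Then |LB| = |B − L| = 42.75.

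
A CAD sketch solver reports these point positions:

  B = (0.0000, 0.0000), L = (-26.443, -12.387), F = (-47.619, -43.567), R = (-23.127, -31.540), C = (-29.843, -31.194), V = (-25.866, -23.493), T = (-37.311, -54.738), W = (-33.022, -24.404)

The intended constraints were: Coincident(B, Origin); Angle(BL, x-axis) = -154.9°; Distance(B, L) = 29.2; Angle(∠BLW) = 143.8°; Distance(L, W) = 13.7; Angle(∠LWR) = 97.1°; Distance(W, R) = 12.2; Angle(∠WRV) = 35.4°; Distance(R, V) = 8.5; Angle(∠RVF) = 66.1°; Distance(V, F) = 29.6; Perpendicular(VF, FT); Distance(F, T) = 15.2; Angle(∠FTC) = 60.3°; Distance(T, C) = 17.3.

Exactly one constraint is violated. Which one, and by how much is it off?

Distance(T, C) = 17.3 — off by 7.40.

B = (0.00, 0.00) ✓; BL at -154.9° ✓; |BL| = 29.20 ✓; ∠BLW = 143.8° ✓; |LW| = 13.70 ✓; ∠LWR = 97.10° ✓; |WR| = 12.20 ✓; ∠WRV = 35.40° ✓; |RV| = 8.500 ✓; ∠RVF = 66.10° ✓; |VF| = 29.60 ✓; ∠(VF, FT) = 90.00° ✓; |FT| = 15.20 ✓; ∠FTC = 60.30° ✓; |TC| = 24.70 ✗.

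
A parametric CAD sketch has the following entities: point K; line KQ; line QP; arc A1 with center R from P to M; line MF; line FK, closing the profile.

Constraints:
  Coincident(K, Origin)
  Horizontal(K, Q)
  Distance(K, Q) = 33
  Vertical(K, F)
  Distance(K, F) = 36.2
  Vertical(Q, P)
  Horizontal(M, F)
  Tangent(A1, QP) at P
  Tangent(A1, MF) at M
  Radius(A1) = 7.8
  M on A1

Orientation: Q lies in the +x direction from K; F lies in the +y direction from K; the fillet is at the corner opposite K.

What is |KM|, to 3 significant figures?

44.1

K is at the origin; K and Q share the same y with |KQ| = 33.0 and Q on the +x side, so Q = (33.0, 0.00). K and F share the same x with |KF| = 36.2 and F on the +y side, so F = (0.00, 36.2). The virtual corner opposite K is at (33.0, 36.2). A1 meets QP tangentially, so RP is at right angles to QP and tangency of A1 to MF means the radius RM is perpendicular to MF, with radius 7.8, so the center R sits 7.8 in from both sides at R = (25.2, 28.4). That places the tangent points at P = (33.0, 28.4) on QP and M = (25.2, 36.2) on MF. Then |KM| = |M − K| = 44.1.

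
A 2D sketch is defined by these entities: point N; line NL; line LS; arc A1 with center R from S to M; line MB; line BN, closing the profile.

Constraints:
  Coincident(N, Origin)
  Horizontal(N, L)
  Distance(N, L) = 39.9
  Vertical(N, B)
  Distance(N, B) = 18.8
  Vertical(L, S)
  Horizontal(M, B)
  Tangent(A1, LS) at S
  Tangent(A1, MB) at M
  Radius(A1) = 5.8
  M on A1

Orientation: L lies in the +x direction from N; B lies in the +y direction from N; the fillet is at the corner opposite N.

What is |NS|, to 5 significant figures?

41.964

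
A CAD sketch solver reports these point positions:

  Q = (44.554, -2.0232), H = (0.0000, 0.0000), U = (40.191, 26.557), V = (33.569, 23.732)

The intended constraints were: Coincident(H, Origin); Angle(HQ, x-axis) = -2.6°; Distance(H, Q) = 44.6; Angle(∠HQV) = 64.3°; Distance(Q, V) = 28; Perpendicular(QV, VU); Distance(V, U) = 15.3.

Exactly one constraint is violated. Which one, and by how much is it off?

Distance(V, U) = 15.3 — off by 8.10.

H = (0.00, 0.00) ✓; HQ at -2.600° ✓; |HQ| = 44.60 ✓; ∠HQV = 64.30° ✓; |QV| = 28.00 ✓; ∠(QV, VU) = 90.00° ✓; |VU| = 7.199 ✗.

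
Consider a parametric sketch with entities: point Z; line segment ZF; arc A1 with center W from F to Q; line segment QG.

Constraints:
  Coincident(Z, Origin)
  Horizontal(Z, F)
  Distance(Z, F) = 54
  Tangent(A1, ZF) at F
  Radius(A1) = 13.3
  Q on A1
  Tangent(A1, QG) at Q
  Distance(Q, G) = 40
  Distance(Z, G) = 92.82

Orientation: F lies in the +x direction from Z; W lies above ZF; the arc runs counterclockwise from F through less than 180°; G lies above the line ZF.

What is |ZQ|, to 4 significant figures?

66.98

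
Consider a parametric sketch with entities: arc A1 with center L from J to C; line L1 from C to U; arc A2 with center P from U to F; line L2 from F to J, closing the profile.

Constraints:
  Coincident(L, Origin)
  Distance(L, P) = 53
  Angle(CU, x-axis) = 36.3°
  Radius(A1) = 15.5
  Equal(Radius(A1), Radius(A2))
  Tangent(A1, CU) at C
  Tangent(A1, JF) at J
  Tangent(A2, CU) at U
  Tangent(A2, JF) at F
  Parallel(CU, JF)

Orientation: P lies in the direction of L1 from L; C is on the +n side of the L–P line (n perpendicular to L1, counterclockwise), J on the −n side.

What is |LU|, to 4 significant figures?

55.22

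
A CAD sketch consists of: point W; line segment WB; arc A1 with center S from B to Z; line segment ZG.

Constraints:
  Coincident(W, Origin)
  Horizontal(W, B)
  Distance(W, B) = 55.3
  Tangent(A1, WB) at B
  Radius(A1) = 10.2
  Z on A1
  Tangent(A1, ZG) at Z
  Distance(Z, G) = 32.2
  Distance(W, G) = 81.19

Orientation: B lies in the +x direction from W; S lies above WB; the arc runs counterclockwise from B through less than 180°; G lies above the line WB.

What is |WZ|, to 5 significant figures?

65.937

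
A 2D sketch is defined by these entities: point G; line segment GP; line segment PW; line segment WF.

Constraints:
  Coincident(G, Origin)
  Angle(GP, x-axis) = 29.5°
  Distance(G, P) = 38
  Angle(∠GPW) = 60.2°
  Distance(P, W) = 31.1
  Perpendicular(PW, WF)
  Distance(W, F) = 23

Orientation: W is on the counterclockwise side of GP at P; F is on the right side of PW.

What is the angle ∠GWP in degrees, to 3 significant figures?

69.7°

G is at the origin; GP runs at 29.5° with length 38.0, so P = 38.0·(cos 29.5°, sin 29.5°) = (33.1, 18.7). ∠GPW = 60.2°, so PW runs at 29.5° + (180° − 60.2°) = 149° from the x-axis; with |PW| = 31.1, W = P + 31.1·(cos 149°, sin 149°) = (6.33, 34.6). Then cos ∠GWP = WG·WP / (|WG||WP|), giving 69.7°.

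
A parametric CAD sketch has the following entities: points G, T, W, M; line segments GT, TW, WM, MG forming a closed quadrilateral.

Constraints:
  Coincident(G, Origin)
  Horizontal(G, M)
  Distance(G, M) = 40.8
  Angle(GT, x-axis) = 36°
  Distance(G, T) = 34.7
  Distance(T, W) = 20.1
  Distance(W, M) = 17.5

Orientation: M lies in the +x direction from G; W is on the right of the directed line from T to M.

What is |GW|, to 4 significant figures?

23.34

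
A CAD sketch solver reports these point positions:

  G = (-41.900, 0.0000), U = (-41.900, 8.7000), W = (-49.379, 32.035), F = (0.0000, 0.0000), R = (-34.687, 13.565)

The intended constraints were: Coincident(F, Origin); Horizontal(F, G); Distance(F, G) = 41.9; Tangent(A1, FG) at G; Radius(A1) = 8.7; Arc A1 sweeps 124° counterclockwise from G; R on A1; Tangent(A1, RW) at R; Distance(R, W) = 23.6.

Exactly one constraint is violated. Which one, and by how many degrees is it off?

Tangent(A1, RW) at R — off by 4.50°.

F = (0.00, 0.00) ✓; F.y = 0.00, G.y = 0.00 ✓; |FG| = 41.90 ✓; ∠(UG, GF) = 90.00° ✓; |UG| = 8.700 ✓; bearing(U→R) − bearing(U→G) = 124.0° ✓; |UR| = 8.700 ✓; ∠(UR, RW) = 85.50° ✗; |RW| = 23.60 ✓.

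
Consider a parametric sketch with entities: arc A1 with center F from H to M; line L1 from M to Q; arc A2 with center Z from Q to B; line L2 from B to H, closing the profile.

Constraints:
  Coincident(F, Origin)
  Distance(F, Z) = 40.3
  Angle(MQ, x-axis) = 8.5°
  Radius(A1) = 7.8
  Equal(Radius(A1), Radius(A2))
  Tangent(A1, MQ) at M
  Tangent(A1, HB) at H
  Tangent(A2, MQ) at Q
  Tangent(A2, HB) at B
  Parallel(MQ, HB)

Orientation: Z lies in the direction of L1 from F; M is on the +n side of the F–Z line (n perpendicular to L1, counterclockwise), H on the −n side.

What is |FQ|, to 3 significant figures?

41.0

Tangency of A1 to both parallel lines with radius 7.8 puts M and H at F ± 7.8·n: M = (-1.15, 7.71), H = (1.15, -7.71). Equal radii place Q and B the same way about Z: Q = Z + 7.8·n = (38.7, 13.7), B = Z − 7.8·n = (41.0, -1.76). Then |FQ| = |Q − F| = 41.0.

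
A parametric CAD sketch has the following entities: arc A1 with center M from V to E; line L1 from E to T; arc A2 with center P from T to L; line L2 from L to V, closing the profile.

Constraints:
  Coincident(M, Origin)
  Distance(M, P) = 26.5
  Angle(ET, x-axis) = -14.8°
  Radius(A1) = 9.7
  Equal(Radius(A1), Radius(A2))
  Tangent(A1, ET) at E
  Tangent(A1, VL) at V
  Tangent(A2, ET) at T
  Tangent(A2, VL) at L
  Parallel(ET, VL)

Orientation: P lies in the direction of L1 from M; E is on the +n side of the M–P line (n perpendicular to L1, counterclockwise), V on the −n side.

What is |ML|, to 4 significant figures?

28.22

The slot axis is L1's direction at -14.8°, so u = (cos -14.8°, sin -14.8°) = (0.9668, -0.2554) and n = (−sin -14.8°, cos -14.8°) = (0.2554, 0.9668). M is at the origin and P lies 26.5 along u from M, so P = 26.5·u = (25.62, -6.769). Tangency of A1 to both parallel lines with radius 9.7 puts E and V at M ± 9.7·n: E = (2.478, 9.378), V = (-2.478, -9.378). Equal radii place T and L the same way about P: T = P + 9.7·n = (28.10, 2.609), L = P − 9.7·n = (23.14, -16.15). Then |ML| = |L − M| = 28.22.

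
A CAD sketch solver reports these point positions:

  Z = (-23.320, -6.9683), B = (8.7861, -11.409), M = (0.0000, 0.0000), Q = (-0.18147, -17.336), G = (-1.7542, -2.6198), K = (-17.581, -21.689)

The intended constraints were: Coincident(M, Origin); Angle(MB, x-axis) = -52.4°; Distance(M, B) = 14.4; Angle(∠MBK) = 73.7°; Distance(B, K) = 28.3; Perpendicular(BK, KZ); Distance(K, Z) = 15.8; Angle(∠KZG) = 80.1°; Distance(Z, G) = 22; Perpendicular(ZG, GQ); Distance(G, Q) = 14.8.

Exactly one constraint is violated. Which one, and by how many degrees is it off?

Perpendicular(ZG, GQ) — off by 5.30°.

M = (0.00, 0.00) ✓; MB at -52.40° ✓; |MB| = 14.40 ✓; ∠MBK = 73.70° ✓; |BK| = 28.30 ✓; ∠(BK, KZ) = 90.00° ✓; |KZ| = 15.80 ✓; ∠KZG = 80.10° ✓; |ZG| = 22.00 ✓; ∠(ZG, GQ) = 95.30° ✗; |GQ| = 14.80 ✓.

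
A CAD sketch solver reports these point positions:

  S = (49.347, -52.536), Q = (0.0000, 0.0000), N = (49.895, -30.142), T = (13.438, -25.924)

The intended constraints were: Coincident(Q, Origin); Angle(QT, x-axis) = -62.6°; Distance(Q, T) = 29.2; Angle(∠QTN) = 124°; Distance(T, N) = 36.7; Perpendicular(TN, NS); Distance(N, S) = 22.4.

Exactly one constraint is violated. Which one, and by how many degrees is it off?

Perpendicular(TN, NS) — off by 5.20°.

Q = (0.00, 0.00) ✓; QT at -62.60° ✓; |QT| = 29.20 ✓; ∠QTN = 124.0° ✓; |TN| = 36.70 ✓; ∠(TN, NS) = 84.80° ✗; |NS| = 22.40 ✓.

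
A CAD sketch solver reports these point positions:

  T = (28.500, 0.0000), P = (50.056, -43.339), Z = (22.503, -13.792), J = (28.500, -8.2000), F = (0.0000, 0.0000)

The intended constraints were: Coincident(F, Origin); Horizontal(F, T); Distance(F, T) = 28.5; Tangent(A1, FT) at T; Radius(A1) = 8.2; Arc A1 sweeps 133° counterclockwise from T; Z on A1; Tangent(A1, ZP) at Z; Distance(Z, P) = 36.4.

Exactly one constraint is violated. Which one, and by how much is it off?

Distance(Z, P) = 36.4 — off by 4.00.

F = (0.00, 0.00) ✓; F.y = 0.00, T.y = 0.00 ✓; |FT| = 28.50 ✓; ∠(JT, TF) = 90.00° ✓; |JT| = 8.200 ✓; bearing(J→Z) − bearing(J→T) = 133.0° ✓; |JZ| = 8.200 ✓; ∠(JZ, ZP) = 90.00° ✓; |ZP| = 40.40 ✗.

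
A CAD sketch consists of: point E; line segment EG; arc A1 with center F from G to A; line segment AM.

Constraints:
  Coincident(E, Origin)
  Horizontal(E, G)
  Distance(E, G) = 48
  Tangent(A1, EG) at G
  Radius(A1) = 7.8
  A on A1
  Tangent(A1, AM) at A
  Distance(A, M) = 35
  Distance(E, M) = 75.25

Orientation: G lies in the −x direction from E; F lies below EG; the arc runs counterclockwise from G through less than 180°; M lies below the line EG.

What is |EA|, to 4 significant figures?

55.91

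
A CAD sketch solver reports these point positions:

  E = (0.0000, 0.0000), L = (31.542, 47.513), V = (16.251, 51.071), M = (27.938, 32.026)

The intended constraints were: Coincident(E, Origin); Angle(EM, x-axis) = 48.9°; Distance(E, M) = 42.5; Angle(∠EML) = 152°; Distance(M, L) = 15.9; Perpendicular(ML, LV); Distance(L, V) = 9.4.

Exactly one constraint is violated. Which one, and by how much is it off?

Distance(L, V) = 9.4 — off by 6.30.

E = (0.00, 0.00) ✓; EM at 48.90° ✓; |EM| = 42.50 ✓; ∠EML = 152.0° ✓; |ML| = 15.90 ✓; ∠(ML, LV) = 90.00° ✓; |LV| = 15.70 ✗.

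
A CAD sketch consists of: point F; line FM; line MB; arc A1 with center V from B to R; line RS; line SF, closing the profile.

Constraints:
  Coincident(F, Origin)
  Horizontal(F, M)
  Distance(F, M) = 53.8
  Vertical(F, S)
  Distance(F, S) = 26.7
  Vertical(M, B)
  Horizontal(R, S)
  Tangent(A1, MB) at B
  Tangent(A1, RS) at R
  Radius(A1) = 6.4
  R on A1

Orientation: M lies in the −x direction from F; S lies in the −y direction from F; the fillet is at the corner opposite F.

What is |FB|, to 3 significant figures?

57.5

The virtual corner opposite F is at (-53.8, -26.7). The tangent condition forces VB to be normal to MB and the tangent condition forces VR to be normal to RS, with radius 6.4, so the center V sits 6.4 in from both sides at V = (-47.4, -20.3). That places the tangent points at B = (-53.8, -20.3) on MB and R = (-47.4, -26.7) on RS. Then |FB| = |B − F| = 57.5.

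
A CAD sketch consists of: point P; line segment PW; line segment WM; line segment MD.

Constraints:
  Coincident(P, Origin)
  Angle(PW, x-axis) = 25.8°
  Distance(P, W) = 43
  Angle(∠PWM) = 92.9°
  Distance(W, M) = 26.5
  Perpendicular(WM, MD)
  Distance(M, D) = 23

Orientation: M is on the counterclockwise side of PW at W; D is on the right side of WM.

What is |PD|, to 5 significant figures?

71.910

P is at the origin; PW runs at 25.8° with length 43.0, so W = 43.0·(cos 25.8°, sin 25.8°) = (38.714, 18.715). ∠PWM = 92.9°, so WM runs at 25.8° + (180° − 92.9°) = 112.90° from the x-axis; with |WM| = 26.5, M = W + 26.5·(cos 112.90°, sin 112.90°) = (28.402, 43.126). WM is perpendicular to MD; with |MD| = 23.0 on the right of WM, D = M + 23.0·(0.92119, 0.38912) = (49.589, 52.076). Then |PD| = |D − P| = 71.910.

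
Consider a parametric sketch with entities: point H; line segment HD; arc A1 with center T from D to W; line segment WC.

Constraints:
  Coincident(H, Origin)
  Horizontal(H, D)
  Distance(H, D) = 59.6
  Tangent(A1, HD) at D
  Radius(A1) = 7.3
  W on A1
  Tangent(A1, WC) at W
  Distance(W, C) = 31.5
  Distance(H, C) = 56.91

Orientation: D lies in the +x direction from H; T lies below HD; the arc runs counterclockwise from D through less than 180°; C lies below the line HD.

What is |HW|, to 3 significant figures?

52.8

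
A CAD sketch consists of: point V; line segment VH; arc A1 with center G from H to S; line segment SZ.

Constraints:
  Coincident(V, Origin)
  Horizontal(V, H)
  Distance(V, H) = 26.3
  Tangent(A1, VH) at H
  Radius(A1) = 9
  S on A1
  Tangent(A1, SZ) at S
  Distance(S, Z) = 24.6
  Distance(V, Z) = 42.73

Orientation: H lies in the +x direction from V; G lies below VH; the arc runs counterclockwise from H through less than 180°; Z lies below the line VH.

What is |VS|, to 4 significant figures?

21.03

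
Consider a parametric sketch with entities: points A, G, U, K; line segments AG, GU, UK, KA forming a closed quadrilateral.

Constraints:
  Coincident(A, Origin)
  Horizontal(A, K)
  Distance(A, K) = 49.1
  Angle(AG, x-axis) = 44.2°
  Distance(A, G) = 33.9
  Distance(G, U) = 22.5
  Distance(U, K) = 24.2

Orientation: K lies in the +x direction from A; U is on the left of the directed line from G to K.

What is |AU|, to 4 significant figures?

52.64

A is at the origin; A and K share the same y with |AK| = 49.1 and K in +x, so K = (49.1, 0). AG runs at 44.2° with |AG| = 33.9, so G = (24.30, 23.63). U is determined by |GU| = 22.5 and |UK| = 24.2 together: it lies at the intersection of circle(G, 22.5) and circle(K, 24.2). With |GK| = 34.26, the foot of the radical line on GK is 15.97 from G and the perpendicular offset is √(22.5² − 15.97²) = 15.85. Taking the left-of-GK solution: U = (46.80, 24.09).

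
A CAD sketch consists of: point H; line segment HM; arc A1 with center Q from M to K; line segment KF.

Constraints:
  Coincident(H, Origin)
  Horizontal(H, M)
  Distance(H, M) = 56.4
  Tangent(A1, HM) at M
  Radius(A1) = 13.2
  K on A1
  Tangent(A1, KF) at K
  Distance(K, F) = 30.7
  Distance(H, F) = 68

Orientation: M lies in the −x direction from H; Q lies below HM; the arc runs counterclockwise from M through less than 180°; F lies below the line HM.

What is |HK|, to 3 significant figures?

70.4

H is at the origin; HM is horizontal with |HM| = 56.4 and M on the −x side, so M = (-56.4, 0.00). Tangency of A1 to HM means the radius QM is perpendicular to HM, so Q = M + (0, -13.2) = (-56.4, -13.2). Since QK ⟂ KF (tangency), |QF| = √(13.2² + 30.7²) = 33.4 regardless of where K sits on A1. So F lies on both circle(H, 68.0) and circle(Q, 33.4); the below-HM intersection is F = (-50.1, -46.0). K is the foot of the tangent from F: K = (-67.3, -20.6).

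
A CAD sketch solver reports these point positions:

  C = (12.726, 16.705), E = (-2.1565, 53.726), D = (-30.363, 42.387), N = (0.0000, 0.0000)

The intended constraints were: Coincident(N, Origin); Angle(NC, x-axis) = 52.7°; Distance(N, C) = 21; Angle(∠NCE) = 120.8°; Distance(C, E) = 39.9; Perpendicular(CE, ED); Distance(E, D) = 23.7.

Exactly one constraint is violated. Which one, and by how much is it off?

Distance(E, D) = 23.7 — off by 6.70.

N = (0.00, 0.00) ✓; NC at 52.70° ✓; |NC| = 21.00 ✓; ∠NCE = 120.8° ✓; |CE| = 39.90 ✓; ∠(CE, ED) = 90.00° ✓; |ED| = 30.40 ✗.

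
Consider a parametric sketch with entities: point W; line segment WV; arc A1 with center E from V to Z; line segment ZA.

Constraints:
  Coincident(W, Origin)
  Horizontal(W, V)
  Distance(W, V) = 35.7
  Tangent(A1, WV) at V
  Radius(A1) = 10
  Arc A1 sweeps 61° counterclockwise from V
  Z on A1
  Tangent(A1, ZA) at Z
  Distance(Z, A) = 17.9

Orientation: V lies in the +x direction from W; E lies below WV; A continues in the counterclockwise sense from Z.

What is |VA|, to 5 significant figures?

27.140

On A1, V sits at bearing 90° from E; a 61° counterclockwise sweep puts Z at bearing 151°, so Z = E + 10.0·(cos 151°, sin 151°) = (26.954, -5.1519). A1 meets ZA tangentially, so EZ is at right angles to ZA, so ZA runs along (−sin 151°, cos 151°); with |ZA| = 17.9, A = (18.276, -20.808). Then |VA| = |A − V| = 27.140.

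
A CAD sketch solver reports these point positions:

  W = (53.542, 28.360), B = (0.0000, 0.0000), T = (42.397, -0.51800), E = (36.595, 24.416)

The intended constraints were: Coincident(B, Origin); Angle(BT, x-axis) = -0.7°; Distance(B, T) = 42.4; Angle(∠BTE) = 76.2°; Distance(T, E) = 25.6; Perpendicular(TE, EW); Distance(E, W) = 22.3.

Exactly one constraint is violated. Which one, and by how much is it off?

Distance(E, W) = 22.3 — off by 4.90.

B = (0.00, 0.00) ✓; BT at -0.7000° ✓; |BT| = 42.40 ✓; ∠BTE = 76.20° ✓; |TE| = 25.60 ✓; ∠(TE, EW) = 90.00° ✓; |EW| = 17.40 ✗.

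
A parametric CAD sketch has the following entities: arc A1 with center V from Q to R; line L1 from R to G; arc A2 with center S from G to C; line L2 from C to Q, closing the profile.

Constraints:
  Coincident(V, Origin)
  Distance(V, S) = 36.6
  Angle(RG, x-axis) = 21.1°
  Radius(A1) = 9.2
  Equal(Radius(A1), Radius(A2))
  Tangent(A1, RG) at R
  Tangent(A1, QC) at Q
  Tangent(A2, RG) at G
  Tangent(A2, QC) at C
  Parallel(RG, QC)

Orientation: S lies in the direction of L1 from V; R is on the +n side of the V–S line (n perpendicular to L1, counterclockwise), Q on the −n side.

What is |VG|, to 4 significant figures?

37.74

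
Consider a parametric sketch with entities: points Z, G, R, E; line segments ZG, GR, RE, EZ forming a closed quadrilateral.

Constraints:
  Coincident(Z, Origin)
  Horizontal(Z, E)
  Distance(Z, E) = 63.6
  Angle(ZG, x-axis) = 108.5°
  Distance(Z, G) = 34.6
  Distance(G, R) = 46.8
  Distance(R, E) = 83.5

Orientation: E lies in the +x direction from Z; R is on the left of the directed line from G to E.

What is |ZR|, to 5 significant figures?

71.990

Z is at the origin; Z and E share the same y with |ZE| = 63.6 and E in +x, so E = (63.6, 0). ZG runs at 108.5° with |ZG| = 34.6, so G = (-10.979, 32.812). R is determined by |GR| = 46.8 and |RE| = 83.5 together: it lies at the intersection of circle(G, 46.8) and circle(E, 83.5). With |GE| = 81.478, the foot of the radical line on GE is 11.393 from G and the perpendicular offset is √(46.8² − 11.393²) = 45.392. Taking the left-of-GE solution: R = (17.730, 69.772).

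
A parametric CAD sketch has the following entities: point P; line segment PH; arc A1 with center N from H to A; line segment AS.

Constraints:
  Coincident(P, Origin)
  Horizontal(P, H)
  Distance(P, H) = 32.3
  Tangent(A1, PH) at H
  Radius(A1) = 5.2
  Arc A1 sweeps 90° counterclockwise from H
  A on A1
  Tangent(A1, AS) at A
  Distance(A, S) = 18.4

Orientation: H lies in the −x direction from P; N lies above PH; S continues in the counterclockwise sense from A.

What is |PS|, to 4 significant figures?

35.94

P is at the origin; P and H share the same y with |PH| = 32.3 and H on the −x side, so H = (-32.30, 0.000). Since A1 is tangent to PH there, NH ⟂ PH, so N = H + (0, 5.2) = (-32.30, 5.200). On A1, H sits at bearing -90° from N; a 90° counterclockwise sweep puts A at bearing 0°, so A = N + 5.2·(cos 0°, sin 0°) = (-27.10, 5.200). Tangency of A1 to AS means the radius NA is perpendicular to AS, so AS runs along (−sin 0°, cos 0°); with |AS| = 18.4, S = (-27.10, 23.60). Then |PS| = |S − P| = 35.94.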